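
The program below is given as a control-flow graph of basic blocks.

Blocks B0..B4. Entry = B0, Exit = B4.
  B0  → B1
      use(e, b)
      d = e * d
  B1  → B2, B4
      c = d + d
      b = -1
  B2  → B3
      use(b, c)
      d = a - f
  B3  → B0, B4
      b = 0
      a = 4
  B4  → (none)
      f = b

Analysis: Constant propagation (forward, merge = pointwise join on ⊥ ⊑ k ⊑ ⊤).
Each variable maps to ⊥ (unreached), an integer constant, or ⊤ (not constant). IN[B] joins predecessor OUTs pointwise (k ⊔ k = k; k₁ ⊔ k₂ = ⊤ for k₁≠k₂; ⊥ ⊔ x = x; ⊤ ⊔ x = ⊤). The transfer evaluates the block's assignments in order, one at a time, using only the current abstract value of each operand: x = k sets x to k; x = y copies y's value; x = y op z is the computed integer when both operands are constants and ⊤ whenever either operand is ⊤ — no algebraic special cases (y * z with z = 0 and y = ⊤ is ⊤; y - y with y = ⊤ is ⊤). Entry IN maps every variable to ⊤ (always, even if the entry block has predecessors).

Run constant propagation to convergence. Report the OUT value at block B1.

Answer: {a: ⊤, b: -1, c: ⊤, d: ⊤, e: ⊤, f: ⊤}

Working:
Fixpoint table:
  B0:  IN=(all ⊤)  OUT=(all ⊤)
  B1:  IN=(all ⊤)  OUT={b:-1; rest ⊤}
  B2:  IN={b:-1; rest ⊤}  OUT={b:-1; rest ⊤}
  B3:  IN={b:-1; rest ⊤}  OUT={a:4, b:0; rest ⊤}
  B4:  IN=(all ⊤)  OUT=(all ⊤)

Merge at B1: IN[B1] = OUT[B0] = {a: ⊤, b: ⊤, c: ⊤, d: ⊤, e: ⊤, f: ⊤}
Applying B1's transfer function to that IN value gives OUT[B1] (row B1 above).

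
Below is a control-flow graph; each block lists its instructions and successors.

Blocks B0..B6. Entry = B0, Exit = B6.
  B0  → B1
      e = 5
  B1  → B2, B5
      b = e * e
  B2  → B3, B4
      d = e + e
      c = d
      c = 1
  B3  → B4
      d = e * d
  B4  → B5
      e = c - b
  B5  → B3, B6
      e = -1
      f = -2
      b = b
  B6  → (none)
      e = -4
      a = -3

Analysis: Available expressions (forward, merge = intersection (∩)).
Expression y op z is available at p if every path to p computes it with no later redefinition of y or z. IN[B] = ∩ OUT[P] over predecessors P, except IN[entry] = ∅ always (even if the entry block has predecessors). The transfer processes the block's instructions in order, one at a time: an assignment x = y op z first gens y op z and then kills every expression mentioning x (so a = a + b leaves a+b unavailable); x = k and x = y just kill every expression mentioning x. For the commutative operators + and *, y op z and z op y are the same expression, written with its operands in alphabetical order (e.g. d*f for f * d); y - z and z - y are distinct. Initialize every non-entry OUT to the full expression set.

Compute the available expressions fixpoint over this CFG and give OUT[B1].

Converged values:
  B0:  IN={}  OUT={}
  B1:  IN={}  OUT={e*e}
  B2:  IN={e*e}  OUT={e*e, e+e}
  B3:  IN={}  OUT={}
  B4:  IN={}  OUT={c-b}
  B5:  IN={}  OUT={}
  B6:  IN={}  OUT={}

Merge at B1: IN[B1] = OUT[B0] = {}
Applying B1's transfer function to that IN value gives OUT[B1] (row B1 above).

Answer: {e*e}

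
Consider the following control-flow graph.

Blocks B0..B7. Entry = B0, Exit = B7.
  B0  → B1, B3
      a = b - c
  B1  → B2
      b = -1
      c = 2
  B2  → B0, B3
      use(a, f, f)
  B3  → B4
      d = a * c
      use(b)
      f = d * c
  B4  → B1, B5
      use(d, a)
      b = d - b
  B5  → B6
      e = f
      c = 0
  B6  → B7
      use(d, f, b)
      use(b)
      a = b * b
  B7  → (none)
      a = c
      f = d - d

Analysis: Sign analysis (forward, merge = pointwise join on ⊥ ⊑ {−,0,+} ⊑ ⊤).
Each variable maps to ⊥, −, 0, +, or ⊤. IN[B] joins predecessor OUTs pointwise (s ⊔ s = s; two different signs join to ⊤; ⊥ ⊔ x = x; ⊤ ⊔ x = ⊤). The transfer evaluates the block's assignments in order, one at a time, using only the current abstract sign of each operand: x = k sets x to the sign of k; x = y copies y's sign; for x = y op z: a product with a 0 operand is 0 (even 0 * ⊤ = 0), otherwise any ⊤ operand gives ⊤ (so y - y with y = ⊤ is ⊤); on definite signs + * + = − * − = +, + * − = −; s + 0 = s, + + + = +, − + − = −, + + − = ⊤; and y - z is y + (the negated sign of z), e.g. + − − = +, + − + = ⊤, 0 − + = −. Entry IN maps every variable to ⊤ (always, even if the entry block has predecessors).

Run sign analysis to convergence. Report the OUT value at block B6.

Answer: {a: ⊤, b: ⊤, c: 0, d: ⊤, e: ⊤, f: ⊤}

Working:
Converged values:
  B0: | IN=(all ⊤) | OUT=(all ⊤)
  B1: | IN=(all ⊤) | OUT={b:-, c:+; rest ⊤}
  B2: | IN={b:-, c:+; rest ⊤} | OUT={b:-, c:+; rest ⊤}
  B3: | IN=(all ⊤) | OUT=(all ⊤)
  B4: | IN=(all ⊤) | OUT=(all ⊤)
  B5: | IN=(all ⊤) | OUT={c:0; rest ⊤}
  B6: | IN={c:0; rest ⊤} | OUT={c:0; rest ⊤}
  B7: | IN={c:0; rest ⊤} | OUT={a:0, c:0; rest ⊤}

Merge at B6: IN[B6] = OUT[B5] = {a: ⊤, b: ⊤, c: 0, d: ⊤, e: ⊤, f: ⊤}
Applying B6's transfer function to that IN value gives OUT[B6] (row B6 above).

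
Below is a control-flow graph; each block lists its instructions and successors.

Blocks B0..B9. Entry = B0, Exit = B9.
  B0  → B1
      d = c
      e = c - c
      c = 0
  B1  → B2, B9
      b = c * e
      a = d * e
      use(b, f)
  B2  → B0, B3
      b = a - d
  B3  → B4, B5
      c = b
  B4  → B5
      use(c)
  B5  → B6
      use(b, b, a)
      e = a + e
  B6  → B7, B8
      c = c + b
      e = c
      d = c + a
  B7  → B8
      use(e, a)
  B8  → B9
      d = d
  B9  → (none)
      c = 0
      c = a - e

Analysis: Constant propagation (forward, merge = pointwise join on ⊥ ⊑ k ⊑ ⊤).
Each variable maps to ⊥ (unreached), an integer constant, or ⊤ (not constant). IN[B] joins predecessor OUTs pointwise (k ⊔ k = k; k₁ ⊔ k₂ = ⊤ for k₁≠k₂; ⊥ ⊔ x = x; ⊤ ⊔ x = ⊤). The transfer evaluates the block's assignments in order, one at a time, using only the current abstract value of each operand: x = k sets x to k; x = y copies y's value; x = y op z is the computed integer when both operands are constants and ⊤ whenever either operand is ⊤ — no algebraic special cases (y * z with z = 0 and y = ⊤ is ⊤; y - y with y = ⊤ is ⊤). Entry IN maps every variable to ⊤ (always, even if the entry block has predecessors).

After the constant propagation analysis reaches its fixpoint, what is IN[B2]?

Converged values:
  B0:   IN=(all ⊤)   OUT={c:0; rest ⊤}
  B1:   IN={c:0; rest ⊤}   OUT={c:0; rest ⊤}
  B2:   IN={c:0; rest ⊤}   OUT={c:0; rest ⊤}
  B3:   IN={c:0; rest ⊤}   OUT=(all ⊤)
  B4:   IN=(all ⊤)   OUT=(all ⊤)
  B5:   IN=(all ⊤)   OUT=(all ⊤)
  B6:   IN=(all ⊤)   OUT=(all ⊤)
  B7:   IN=(all ⊤)   OUT=(all ⊤)
  B8:   IN=(all ⊤)   OUT=(all ⊤)
  B9:   IN=(all ⊤)   OUT=(all ⊤)

Merge at B2: IN[B2] = OUT[B1] = {a: ⊤, b: ⊤, c: 0, d: ⊤, e: ⊤, f: ⊤}

Answer: {a: ⊤, b: ⊤, c: 0, d: ⊤, e: ⊤, f: ⊤}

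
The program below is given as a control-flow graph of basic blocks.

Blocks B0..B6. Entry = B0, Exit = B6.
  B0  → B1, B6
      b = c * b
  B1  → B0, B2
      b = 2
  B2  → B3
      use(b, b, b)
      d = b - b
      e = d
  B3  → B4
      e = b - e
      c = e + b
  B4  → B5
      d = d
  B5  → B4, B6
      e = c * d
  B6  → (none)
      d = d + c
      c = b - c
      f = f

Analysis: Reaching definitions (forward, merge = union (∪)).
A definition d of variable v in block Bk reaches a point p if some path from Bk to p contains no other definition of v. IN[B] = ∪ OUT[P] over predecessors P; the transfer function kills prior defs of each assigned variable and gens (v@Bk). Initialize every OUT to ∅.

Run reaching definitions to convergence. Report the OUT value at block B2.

Answer: {b@B1, d@B2, e@B2}

Trace:
Per-block solution:
  B0:  IN={b@B1}  OUT={b@B0}
  B1:  IN={b@B0}  OUT={b@B1}
  B2:  IN={b@B1}  OUT={b@B1, d@B2, e@B2}
  B3:  IN={b@B1, d@B2, e@B2}  OUT={b@B1, c@B3, d@B2, e@B3}
  B4:  IN={b@B1, c@B3, d@B2, d@B4, e@B3, e@B5}  OUT={b@B1, c@B3, d@B4, e@B3, e@B5}
  B5:  IN={b@B1, c@B3, d@B4, e@B3, e@B5}  OUT={b@B1, c@B3, d@B4, e@B5}
  B6:  IN={b@B0, b@B1, c@B3, d@B4, e@B5}  OUT={b@B0, b@B1, c@B6, d@B6, e@B5, f@B6}

Merge at B2: IN[B2] = OUT[B1] = {b@B1}
Applying B2's transfer function to that IN value gives OUT[B2] (row B2 above).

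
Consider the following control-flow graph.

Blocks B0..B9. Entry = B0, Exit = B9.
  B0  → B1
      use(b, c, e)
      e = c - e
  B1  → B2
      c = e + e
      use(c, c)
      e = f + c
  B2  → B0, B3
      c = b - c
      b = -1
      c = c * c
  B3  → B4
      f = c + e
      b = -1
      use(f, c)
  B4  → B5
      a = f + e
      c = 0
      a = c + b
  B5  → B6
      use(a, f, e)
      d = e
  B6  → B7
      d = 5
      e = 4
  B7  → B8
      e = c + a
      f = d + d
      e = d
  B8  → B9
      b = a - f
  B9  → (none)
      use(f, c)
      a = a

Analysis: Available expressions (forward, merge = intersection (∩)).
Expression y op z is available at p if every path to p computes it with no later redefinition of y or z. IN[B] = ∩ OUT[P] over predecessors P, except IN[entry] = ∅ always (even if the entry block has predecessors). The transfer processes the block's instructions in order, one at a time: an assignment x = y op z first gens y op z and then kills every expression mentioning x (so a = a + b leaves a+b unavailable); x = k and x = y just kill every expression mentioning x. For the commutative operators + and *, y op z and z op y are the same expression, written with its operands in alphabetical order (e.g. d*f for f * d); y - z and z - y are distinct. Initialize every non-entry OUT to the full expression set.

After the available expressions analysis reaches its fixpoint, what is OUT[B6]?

Answer: {b+c}

Trace:
Per-block solution:
  B0:   IN={}   OUT={}
  B1:   IN={}   OUT={c+f}
  B2:   IN={c+f}   OUT={}
  B3:   IN={}   OUT={c+e}
  B4:   IN={c+e}   OUT={b+c, e+f}
  B5:   IN={b+c, e+f}   OUT={b+c, e+f}
  B6:   IN={b+c, e+f}   OUT={b+c}
  B7:   IN={b+c}   OUT={a+c, b+c, d+d}
  B8:   IN={a+c, b+c, d+d}   OUT={a+c, a-f, d+d}
  B9:   IN={a+c, a-f, d+d}   OUT={d+d}

Merge at B6: IN[B6] = OUT[B5] = {b+c, e+f}
Applying B6's transfer function to that IN value gives OUT[B6] (row B6 above).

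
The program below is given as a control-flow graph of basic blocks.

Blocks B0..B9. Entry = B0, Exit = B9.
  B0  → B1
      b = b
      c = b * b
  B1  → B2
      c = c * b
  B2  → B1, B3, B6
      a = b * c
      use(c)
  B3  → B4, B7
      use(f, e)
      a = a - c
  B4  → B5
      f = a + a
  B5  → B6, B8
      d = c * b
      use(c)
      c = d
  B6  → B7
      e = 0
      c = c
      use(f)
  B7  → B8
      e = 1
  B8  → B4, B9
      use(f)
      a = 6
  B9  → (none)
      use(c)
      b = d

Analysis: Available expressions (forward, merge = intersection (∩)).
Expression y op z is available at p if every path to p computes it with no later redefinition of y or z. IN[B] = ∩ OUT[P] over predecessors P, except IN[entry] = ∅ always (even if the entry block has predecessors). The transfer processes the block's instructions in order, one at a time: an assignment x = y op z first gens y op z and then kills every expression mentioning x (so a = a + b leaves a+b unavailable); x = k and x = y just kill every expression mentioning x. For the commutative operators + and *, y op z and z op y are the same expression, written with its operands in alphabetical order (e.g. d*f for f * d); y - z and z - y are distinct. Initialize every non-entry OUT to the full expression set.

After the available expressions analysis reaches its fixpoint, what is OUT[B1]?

Answer: {b*b}

Trace:
Fixpoint table:
  B0: | IN={} | OUT={b*b}
  B1: | IN={b*b} | OUT={b*b}
  B2: | IN={b*b} | OUT={b*b, b*c}
  B3: | IN={b*b, b*c} | OUT={b*b, b*c}
  B4: | IN={b*b} | OUT={a+a, b*b}
  B5: | IN={a+a, b*b} | OUT={a+a, b*b}
  B6: | IN={b*b} | OUT={b*b}
  B7: | IN={b*b} | OUT={b*b}
  B8: | IN={b*b} | OUT={b*b}
  B9: | IN={b*b} | OUT={}

Merge at B1: IN[B1] = OUT[B0] ∩ OUT[B2] = {b*b}
Applying B1's transfer function to that IN value gives OUT[B1] (row B1 above).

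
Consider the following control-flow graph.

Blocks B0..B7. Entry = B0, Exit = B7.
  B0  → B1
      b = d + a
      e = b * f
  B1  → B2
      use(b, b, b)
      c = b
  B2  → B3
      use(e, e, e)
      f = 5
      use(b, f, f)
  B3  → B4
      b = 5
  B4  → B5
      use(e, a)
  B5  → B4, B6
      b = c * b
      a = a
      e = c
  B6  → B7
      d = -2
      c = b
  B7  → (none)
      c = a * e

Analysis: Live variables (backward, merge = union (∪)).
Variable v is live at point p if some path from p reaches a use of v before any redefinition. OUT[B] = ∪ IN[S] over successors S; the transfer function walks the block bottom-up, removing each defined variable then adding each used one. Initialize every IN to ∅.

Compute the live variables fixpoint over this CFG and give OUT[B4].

Fixpoint table:
  B0:   IN={a, d, f}   OUT={a, b, e}
  B1:   IN={a, b, e}   OUT={a, b, c, e}
  B2:   IN={a, b, c, e}   OUT={a, c, e}
  B3:   IN={a, c, e}   OUT={a, b, c, e}
  B4:   IN={a, b, c, e}   OUT={a, b, c}
  B5:   IN={a, b, c}   OUT={a, b, c, e}
  B6:   IN={a, b, e}   OUT={a, e}
  B7:   IN={a, e}   OUT={}

Merge at B4: OUT[B4] = IN[B5] = {a, b, c}

Answer: {a, b, c}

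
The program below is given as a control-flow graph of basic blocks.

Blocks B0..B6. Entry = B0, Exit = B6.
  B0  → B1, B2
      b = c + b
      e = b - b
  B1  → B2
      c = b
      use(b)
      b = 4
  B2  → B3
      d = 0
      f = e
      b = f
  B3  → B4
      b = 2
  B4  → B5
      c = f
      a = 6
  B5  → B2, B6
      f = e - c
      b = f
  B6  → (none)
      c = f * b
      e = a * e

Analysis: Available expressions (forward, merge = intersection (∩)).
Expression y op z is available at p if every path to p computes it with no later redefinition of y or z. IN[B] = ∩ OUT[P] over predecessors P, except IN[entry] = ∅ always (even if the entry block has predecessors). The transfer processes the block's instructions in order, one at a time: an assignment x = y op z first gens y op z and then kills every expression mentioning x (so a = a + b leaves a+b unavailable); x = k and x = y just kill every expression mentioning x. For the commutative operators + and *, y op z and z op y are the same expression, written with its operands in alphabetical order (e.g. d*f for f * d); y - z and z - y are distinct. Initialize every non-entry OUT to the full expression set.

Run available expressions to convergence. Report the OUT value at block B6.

Converged values:
  B0: | IN={} | OUT={b-b}
  B1: | IN={b-b} | OUT={}
  B2: | IN={} | OUT={}
  B3: | IN={} | OUT={}
  B4: | IN={} | OUT={}
  B5: | IN={} | OUT={e-c}
  B6: | IN={e-c} | OUT={b*f}

Merge at B6: IN[B6] = OUT[B5] = {e-c}
Applying B6's transfer function to that IN value gives OUT[B6] (row B6 above).

Answer: {b*f}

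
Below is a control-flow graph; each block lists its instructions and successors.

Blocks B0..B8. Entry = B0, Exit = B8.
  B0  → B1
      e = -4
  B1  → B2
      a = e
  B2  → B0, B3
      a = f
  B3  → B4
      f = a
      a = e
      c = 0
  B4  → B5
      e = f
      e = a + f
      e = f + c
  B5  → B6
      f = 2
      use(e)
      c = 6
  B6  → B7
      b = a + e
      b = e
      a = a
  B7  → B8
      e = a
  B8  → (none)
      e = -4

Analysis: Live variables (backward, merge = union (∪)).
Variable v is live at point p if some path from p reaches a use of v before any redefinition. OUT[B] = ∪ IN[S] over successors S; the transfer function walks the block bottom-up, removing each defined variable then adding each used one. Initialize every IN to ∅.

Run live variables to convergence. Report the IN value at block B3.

Answer: {a, e}

Working:
Converged values:
  B0: | IN={f} | OUT={e, f}
  B1: | IN={e, f} | OUT={e, f}
  B2: | IN={e, f} | OUT={a, e, f}
  B3: | IN={a, e} | OUT={a, c, f}
  B4: | IN={a, c, f} | OUT={a, e}
  B5: | IN={a, e} | OUT={a, e}
  B6: | IN={a, e} | OUT={a}
  B7: | IN={a} | OUT={}
  B8: | IN={} | OUT={}

Merge at B3: OUT[B3] = IN[B4] = {a, c, f}
Applying B3's transfer function to that OUT value gives IN[B3] (row B3 above).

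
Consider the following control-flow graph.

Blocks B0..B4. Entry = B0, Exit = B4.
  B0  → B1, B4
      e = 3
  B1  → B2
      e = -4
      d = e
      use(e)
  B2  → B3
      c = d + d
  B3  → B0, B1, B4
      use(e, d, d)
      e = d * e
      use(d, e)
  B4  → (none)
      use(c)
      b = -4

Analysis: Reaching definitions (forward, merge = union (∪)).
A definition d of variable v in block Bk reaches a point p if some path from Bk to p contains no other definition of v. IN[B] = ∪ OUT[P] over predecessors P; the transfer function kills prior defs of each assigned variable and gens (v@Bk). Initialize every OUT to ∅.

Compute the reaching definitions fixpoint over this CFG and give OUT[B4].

Answer: {b@B4, c@B2, d@B1, e@B0, e@B3}

Trace:
Per-block solution:
  B0: | IN={c@B2, d@B1, e@B3} | OUT={c@B2, d@B1, e@B0}
  B1: | IN={c@B2, d@B1, e@B0, e@B3} | OUT={c@B2, d@B1, e@B1}
  B2: | IN={c@B2, d@B1, e@B1} | OUT={c@B2, d@B1, e@B1}
  B3: | IN={c@B2, d@B1, e@B1} | OUT={c@B2, d@B1, e@B3}
  B4: | IN={c@B2, d@B1, e@B0, e@B3} | OUT={b@B4, c@B2, d@B1, e@B0, e@B3}

Merge at B4: IN[B4] = OUT[B0] ⊔ OUT[B3] = {c@B2, d@B1, e@B0, e@B3}
Applying B4's transfer function to that IN value gives OUT[B4] (row B4 above).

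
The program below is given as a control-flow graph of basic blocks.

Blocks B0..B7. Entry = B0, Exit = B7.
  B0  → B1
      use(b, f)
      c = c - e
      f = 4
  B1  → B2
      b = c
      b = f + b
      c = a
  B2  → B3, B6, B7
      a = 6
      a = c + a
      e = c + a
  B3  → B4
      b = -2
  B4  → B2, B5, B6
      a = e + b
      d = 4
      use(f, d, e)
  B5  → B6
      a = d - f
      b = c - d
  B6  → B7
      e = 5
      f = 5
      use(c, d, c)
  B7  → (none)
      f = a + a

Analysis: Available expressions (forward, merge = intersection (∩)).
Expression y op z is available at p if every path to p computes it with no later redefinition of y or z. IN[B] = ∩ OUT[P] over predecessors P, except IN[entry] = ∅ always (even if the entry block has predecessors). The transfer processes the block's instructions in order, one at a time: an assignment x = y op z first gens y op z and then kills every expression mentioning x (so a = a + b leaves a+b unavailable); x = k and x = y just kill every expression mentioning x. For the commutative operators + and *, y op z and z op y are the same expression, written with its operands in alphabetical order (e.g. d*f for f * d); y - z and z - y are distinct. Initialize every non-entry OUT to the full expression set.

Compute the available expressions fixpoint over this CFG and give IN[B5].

Answer: {b+e}

Derivation:
Converged values:
  B0:  IN={}  OUT={}
  B1:  IN={}  OUT={}
  B2:  IN={}  OUT={a+c}
  B3:  IN={a+c}  OUT={a+c}
  B4:  IN={a+c}  OUT={b+e}
  B5:  IN={b+e}  OUT={c-d, d-f}
  B6:  IN={}  OUT={}
  B7:  IN={}  OUT={a+a}

Merge at B5: IN[B5] = OUT[B4] = {b+e}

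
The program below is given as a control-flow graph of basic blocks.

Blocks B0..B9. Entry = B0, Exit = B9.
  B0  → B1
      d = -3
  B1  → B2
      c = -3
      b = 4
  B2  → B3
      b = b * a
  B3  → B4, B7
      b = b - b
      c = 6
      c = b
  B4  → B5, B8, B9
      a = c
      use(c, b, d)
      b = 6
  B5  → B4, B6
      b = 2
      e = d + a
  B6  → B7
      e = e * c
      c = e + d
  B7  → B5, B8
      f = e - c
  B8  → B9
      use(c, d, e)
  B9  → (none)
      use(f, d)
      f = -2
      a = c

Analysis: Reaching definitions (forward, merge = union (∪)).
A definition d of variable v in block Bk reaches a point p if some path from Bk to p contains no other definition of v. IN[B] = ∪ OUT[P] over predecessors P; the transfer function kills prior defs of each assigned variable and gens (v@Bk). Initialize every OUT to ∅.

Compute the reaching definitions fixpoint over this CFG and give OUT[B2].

Answer: {b@B2, c@B1, d@B0}

Trace:
Per-block solution:
  B0:   IN={}   OUT={d@B0}
  B1:   IN={d@B0}   OUT={b@B1, c@B1, d@B0}
  B2:   IN={b@B1, c@B1, d@B0}   OUT={b@B2, c@B1, d@B0}
  B3:   IN={b@B2, c@B1, d@B0}   OUT={b@B3, c@B3, d@B0}
  B4:   IN={a@B4, b@B3, b@B5, c@B3, c@B6, d@B0, e@B5, f@B7}   OUT={a@B4, b@B4, c@B3, c@B6, d@B0, e@B5, f@B7}
  B5:   IN={a@B4, b@B3, b@B4, b@B5, c@B3, c@B6, d@B0, e@B5, e@B6, f@B7}   OUT={a@B4, b@B5, c@B3, c@B6, d@B0, e@B5, f@B7}
  B6:   IN={a@B4, b@B5, c@B3, c@B6, d@B0, e@B5, f@B7}   OUT={a@B4, b@B5, c@B6, d@B0, e@B6, f@B7}
  B7:   IN={a@B4, b@B3, b@B5, c@B3, c@B6, d@B0, e@B6, f@B7}   OUT={a@B4, b@B3, b@B5, c@B3, c@B6, d@B0, e@B6, f@B7}
  B8:   IN={a@B4, b@B3, b@B4, b@B5, c@B3, c@B6, d@B0, e@B5, e@B6, f@B7}   OUT={a@B4, b@B3, b@B4, b@B5, c@B3, c@B6, d@B0, e@B5, e@B6, f@B7}
  B9:   IN={a@B4, b@B3, b@B4, b@B5, c@B3, c@B6, d@B0, e@B5, e@B6, f@B7}   OUT={a@B9, b@B3, b@B4, b@B5, c@B3, c@B6, d@B0, e@B5, e@B6, f@B9}

Merge at B2: IN[B2] = OUT[B1] = {b@B1, c@B1, d@B0}
Applying B2's transfer function to that IN value gives OUT[B2] (row B2 above).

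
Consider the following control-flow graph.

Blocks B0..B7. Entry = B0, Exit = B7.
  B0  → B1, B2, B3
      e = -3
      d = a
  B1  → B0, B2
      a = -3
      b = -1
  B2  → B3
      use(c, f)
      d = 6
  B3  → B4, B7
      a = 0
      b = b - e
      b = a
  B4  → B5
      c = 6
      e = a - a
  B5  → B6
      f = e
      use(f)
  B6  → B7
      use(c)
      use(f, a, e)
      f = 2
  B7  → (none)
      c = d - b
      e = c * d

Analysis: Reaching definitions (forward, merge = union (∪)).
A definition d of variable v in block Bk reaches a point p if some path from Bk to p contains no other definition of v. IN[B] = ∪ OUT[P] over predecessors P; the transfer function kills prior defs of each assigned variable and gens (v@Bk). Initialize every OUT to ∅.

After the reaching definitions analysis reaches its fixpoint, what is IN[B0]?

Answer: {a@B1, b@B1, d@B0, e@B0}

Working:
Per-block solution:
  B0:   IN={a@B1, b@B1, d@B0, e@B0}   OUT={a@B1, b@B1, d@B0, e@B0}
  B1:   IN={a@B1, b@B1, d@B0, e@B0}   OUT={a@B1, b@B1, d@B0, e@B0}
  B2:   IN={a@B1, b@B1, d@B0, e@B0}   OUT={a@B1, b@B1, d@B2, e@B0}
  B3:   IN={a@B1, b@B1, d@B0, d@B2, e@B0}   OUT={a@B3, b@B3, d@B0, d@B2, e@B0}
  B4:   IN={a@B3, b@B3, d@B0, d@B2, e@B0}   OUT={a@B3, b@B3, c@B4, d@B0, d@B2, e@B4}
  B5:   IN={a@B3, b@B3, c@B4, d@B0, d@B2, e@B4}   OUT={a@B3, b@B3, c@B4, d@B0, d@B2, e@B4, f@B5}
  B6:   IN={a@B3, b@B3, c@B4, d@B0, d@B2, e@B4, f@B5}   OUT={a@B3, b@B3, c@B4, d@B0, d@B2, e@B4, f@B6}
  B7:   IN={a@B3, b@B3, c@B4, d@B0, d@B2, e@B0, e@B4, f@B6}   OUT={a@B3, b@B3, c@B7, d@B0, d@B2, e@B7, f@B6}

Merge at B0 (entry node, so the boundary value {} is joined with the incoming edge(s)): IN[B0] = {} ⊔ OUT[B1] = {a@B1, b@B1, d@B0, e@B0}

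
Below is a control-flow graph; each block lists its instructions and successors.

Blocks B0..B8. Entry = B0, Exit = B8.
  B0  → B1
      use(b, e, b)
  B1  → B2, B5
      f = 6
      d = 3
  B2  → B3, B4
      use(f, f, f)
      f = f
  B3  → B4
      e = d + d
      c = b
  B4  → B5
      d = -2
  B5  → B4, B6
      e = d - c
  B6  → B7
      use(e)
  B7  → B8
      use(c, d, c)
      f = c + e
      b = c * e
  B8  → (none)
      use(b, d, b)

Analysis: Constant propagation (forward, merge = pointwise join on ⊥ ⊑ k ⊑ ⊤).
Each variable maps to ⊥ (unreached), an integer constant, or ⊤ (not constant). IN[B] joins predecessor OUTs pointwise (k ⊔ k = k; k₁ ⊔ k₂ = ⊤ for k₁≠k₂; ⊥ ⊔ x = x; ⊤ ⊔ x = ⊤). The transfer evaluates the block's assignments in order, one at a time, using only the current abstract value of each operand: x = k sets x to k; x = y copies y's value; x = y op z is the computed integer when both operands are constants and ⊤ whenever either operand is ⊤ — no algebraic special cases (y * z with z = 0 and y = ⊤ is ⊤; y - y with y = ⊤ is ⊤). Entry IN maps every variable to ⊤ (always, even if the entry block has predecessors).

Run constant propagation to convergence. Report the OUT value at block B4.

Fixpoint table:
  B0: | IN=(all ⊤) | OUT=(all ⊤)
  B1: | IN=(all ⊤) | OUT={d:3, f:6; rest ⊤}
  B2: | IN={d:3, f:6; rest ⊤} | OUT={d:3, f:6; rest ⊤}
  B3: | IN={d:3, f:6; rest ⊤} | OUT={d:3, e:6, f:6; rest ⊤}
  B4: | IN={f:6; rest ⊤} | OUT={d:-2, f:6; rest ⊤}
  B5: | IN={f:6; rest ⊤} | OUT={f:6; rest ⊤}
  B6: | IN={f:6; rest ⊤} | OUT={f:6; rest ⊤}
  B7: | IN={f:6; rest ⊤} | OUT=(all ⊤)
  B8: | IN=(all ⊤) | OUT=(all ⊤)

Merge at B4: IN[B4] = OUT[B2] ⊔ OUT[B3] ⊔ OUT[B5] = {a: ⊤, b: ⊤, c: ⊤, d: ⊤, e: ⊤, f: 6}
Applying B4's transfer function to that IN value gives OUT[B4] (row B4 above).

Answer: {a: ⊤, b: ⊤, c: ⊤, d: -2, e: ⊤, f: 6}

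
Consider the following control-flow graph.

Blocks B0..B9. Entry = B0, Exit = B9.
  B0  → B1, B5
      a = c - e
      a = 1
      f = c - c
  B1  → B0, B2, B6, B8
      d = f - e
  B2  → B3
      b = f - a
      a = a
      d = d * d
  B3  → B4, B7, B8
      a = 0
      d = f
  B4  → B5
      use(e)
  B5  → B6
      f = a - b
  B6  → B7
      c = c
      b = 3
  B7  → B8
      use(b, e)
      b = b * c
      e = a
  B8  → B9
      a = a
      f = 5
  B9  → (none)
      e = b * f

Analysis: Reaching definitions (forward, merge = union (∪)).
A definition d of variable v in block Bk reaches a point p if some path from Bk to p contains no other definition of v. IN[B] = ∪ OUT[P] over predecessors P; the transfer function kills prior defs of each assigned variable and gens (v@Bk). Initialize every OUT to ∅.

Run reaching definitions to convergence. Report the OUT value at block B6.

Answer: {a@B0, a@B3, b@B6, c@B6, d@B1, d@B3, f@B0, f@B5}

Trace:
Fixpoint table:
  B0:  IN={a@B0, d@B1, f@B0}  OUT={a@B0, d@B1, f@B0}
  B1:  IN={a@B0, d@B1, f@B0}  OUT={a@B0, d@B1, f@B0}
  B2:  IN={a@B0, d@B1, f@B0}  OUT={a@B2, b@B2, d@B2, f@B0}
  B3:  IN={a@B2, b@B2, d@B2, f@B0}  OUT={a@B3, b@B2, d@B3, f@B0}
  B4:  IN={a@B3, b@B2, d@B3, f@B0}  OUT={a@B3, b@B2, d@B3, f@B0}
  B5:  IN={a@B0, a@B3, b@B2, d@B1, d@B3, f@B0}  OUT={a@B0, a@B3, b@B2, d@B1, d@B3, f@B5}
  B6:  IN={a@B0, a@B3, b@B2, d@B1, d@B3, f@B0, f@B5}  OUT={a@B0, a@B3, b@B6, c@B6, d@B1, d@B3, f@B0, f@B5}
  B7:  IN={a@B0, a@B3, b@B2, b@B6, c@B6, d@B1, d@B3, f@B0, f@B5}  OUT={a@B0, a@B3, b@B7, c@B6, d@B1, d@B3, e@B7, f@B0, f@B5}
  B8:  IN={a@B0, a@B3, b@B2, b@B7, c@B6, d@B1, d@B3, e@B7, f@B0, f@B5}  OUT={a@B8, b@B2, b@B7, c@B6, d@B1, d@B3, e@B7, f@B8}
  B9:  IN={a@B8, b@B2, b@B7, c@B6, d@B1, d@B3, e@B7, f@B8}  OUT={a@B8, b@B2, b@B7, c@B6, d@B1, d@B3, e@B9, f@B8}

Merge at B6: IN[B6] = OUT[B1] ⊔ OUT[B5] = {a@B0, a@B3, b@B2, d@B1, d@B3, f@B0, f@B5}
Applying B6's transfer function to that IN value gives OUT[B6] (row B6 above).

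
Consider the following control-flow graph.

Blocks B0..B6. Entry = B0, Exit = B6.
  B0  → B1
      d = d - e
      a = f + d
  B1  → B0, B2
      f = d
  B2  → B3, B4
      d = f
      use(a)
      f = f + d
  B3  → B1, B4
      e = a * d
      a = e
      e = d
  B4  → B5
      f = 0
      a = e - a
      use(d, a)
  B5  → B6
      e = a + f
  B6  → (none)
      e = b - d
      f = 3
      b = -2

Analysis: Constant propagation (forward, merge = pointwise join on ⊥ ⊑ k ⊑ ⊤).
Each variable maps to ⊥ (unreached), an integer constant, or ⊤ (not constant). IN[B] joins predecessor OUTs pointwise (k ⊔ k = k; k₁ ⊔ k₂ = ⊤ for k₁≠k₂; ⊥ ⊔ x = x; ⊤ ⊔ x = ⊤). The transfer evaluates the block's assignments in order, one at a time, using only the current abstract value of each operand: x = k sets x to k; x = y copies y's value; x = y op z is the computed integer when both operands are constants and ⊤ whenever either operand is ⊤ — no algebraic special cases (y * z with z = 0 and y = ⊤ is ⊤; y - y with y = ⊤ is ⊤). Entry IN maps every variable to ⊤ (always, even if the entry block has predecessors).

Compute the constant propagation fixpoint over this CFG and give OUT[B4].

Answer: {a: ⊤, b: ⊤, c: ⊤, d: ⊤, e: ⊤, f: 0}

Trace:
Fixpoint table:
  B0:  IN=(all ⊤)  OUT=(all ⊤)
  B1:  IN=(all ⊤)  OUT=(all ⊤)
  B2:  IN=(all ⊤)  OUT=(all ⊤)
  B3:  IN=(all ⊤)  OUT=(all ⊤)
  B4:  IN=(all ⊤)  OUT={f:0; rest ⊤}
  B5:  IN={f:0; rest ⊤}  OUT={f:0; rest ⊤}
  B6:  IN={f:0; rest ⊤}  OUT={b:-2, f:3; rest ⊤}

Merge at B4: IN[B4] = OUT[B2] ⊔ OUT[B3] = {a: ⊤, b: ⊤, c: ⊤, d: ⊤, e: ⊤, f: ⊤}
Applying B4's transfer function to that IN value gives OUT[B4] (row B4 above).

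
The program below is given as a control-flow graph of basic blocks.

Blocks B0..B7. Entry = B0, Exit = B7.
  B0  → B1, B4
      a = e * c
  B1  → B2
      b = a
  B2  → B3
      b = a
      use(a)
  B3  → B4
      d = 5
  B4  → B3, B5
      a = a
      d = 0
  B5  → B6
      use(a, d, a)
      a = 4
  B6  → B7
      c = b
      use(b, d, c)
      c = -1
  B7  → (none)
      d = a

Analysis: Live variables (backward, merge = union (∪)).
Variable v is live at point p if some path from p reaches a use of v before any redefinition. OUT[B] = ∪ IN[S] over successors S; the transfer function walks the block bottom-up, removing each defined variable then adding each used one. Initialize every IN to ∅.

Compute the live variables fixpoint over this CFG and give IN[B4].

Fixpoint table:
  B0: | IN={b, c, e} | OUT={a, b}
  B1: | IN={a} | OUT={a}
  B2: | IN={a} | OUT={a, b}
  B3: | IN={a, b} | OUT={a, b}
  B4: | IN={a, b} | OUT={a, b, d}
  B5: | IN={a, b, d} | OUT={a, b, d}
  B6: | IN={a, b, d} | OUT={a}
  B7: | IN={a} | OUT={}

Merge at B4: OUT[B4] = IN[B3] ⊔ IN[B5] = {a, b, d}
Applying B4's transfer function to that OUT value gives IN[B4] (row B4 above).

Answer: {a, b}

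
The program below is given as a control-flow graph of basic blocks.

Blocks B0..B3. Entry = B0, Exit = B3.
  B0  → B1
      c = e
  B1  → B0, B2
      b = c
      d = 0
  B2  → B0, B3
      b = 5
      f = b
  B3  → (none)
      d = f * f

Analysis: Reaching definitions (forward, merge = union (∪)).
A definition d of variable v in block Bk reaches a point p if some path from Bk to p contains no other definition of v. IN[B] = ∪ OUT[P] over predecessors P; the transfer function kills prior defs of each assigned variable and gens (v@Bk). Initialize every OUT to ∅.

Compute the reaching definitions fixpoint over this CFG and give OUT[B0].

Answer: {b@B1, b@B2, c@B0, d@B1, f@B2}

Trace:
Per-block solution:
  B0:  IN={b@B1, b@B2, c@B0, d@B1, f@B2}  OUT={b@B1, b@B2, c@B0, d@B1, f@B2}
  B1:  IN={b@B1, b@B2, c@B0, d@B1, f@B2}  OUT={b@B1, c@B0, d@B1, f@B2}
  B2:  IN={b@B1, c@B0, d@B1, f@B2}  OUT={b@B2, c@B0, d@B1, f@B2}
  B3:  IN={b@B2, c@B0, d@B1, f@B2}  OUT={b@B2, c@B0, d@B3, f@B2}

Merge at B0 (entry node, so the boundary value {} is joined with the incoming edge(s)): IN[B0] = {} ⊔ OUT[B1] ⊔ OUT[B2] = {b@B1, b@B2, c@B0, d@B1, f@B2}
Applying B0's transfer function to that IN value gives OUT[B0] (row B0 above).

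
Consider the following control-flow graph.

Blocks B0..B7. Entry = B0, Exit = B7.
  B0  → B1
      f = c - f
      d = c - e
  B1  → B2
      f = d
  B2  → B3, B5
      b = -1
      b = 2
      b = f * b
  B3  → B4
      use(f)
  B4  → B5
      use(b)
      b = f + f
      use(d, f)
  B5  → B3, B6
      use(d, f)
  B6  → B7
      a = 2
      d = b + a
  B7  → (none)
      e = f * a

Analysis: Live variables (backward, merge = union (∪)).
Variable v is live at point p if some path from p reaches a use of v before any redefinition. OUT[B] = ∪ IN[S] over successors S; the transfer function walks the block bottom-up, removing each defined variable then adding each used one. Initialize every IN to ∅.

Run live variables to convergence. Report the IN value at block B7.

Answer: {a, f}

Trace:
Per-block solution:
  B0:  IN={c, e, f}  OUT={d}
  B1:  IN={d}  OUT={d, f}
  B2:  IN={d, f}  OUT={b, d, f}
  B3:  IN={b, d, f}  OUT={b, d, f}
  B4:  IN={b, d, f}  OUT={b, d, f}
  B5:  IN={b, d, f}  OUT={b, d, f}
  B6:  IN={b, f}  OUT={a, f}
  B7:  IN={a, f}  OUT={}

B7 is the boundary node: OUT[B7] = {}
Applying B7's transfer function to that OUT value gives IN[B7] (row B7 above).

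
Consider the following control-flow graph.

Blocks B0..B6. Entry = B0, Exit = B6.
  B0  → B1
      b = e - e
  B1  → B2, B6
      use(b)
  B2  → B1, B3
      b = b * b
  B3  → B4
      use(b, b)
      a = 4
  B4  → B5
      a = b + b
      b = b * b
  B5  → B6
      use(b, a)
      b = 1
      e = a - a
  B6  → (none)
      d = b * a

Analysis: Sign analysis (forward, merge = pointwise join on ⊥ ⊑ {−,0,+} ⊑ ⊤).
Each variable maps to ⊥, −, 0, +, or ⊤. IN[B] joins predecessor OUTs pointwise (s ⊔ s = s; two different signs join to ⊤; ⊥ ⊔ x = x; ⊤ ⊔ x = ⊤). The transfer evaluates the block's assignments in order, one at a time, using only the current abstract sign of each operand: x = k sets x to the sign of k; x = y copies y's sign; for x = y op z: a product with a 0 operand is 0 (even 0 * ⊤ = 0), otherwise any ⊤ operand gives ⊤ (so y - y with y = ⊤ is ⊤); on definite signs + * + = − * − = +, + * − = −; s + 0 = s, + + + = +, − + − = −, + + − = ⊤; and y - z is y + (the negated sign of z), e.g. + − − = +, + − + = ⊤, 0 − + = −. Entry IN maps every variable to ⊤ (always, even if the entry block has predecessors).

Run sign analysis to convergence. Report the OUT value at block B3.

Answer: {a: +, b: ⊤, c: ⊤, d: ⊤, e: ⊤, f: ⊤}

Working:
Fixpoint table:
  B0:   IN=(all ⊤)   OUT=(all ⊤)
  B1:   IN=(all ⊤)   OUT=(all ⊤)
  B2:   IN=(all ⊤)   OUT=(all ⊤)
  B3:   IN=(all ⊤)   OUT={a:+; rest ⊤}
  B4:   IN={a:+; rest ⊤}   OUT=(all ⊤)
  B5:   IN=(all ⊤)   OUT={b:+; rest ⊤}
  B6:   IN=(all ⊤)   OUT=(all ⊤)

Merge at B3: IN[B3] = OUT[B2] = {a: ⊤, b: ⊤, c: ⊤, d: ⊤, e: ⊤, f: ⊤}
Applying B3's transfer function to that IN value gives OUT[B3] (row B3 above).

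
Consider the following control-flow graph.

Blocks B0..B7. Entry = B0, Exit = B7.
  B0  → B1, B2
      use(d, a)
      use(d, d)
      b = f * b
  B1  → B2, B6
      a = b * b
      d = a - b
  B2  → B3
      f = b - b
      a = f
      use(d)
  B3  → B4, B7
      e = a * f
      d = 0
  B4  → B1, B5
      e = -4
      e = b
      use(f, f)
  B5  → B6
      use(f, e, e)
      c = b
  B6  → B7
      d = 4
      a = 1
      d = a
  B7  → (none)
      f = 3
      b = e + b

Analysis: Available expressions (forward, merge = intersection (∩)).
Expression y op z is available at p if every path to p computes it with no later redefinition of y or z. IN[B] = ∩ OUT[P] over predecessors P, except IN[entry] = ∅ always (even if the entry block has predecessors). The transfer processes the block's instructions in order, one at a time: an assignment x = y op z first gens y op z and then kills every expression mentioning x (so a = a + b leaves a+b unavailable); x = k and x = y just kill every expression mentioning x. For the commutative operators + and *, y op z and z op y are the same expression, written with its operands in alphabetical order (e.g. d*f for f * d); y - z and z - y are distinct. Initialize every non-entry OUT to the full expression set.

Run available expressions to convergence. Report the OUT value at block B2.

Answer: {b-b}

Trace:
Per-block solution:
  B0:  IN={}  OUT={}
  B1:  IN={}  OUT={a-b, b*b}
  B2:  IN={}  OUT={b-b}
  B3:  IN={b-b}  OUT={a*f, b-b}
  B4:  IN={a*f, b-b}  OUT={a*f, b-b}
  B5:  IN={a*f, b-b}  OUT={a*f, b-b}
  B6:  IN={}  OUT={}
  B7:  IN={}  OUT={}

Merge at B2: IN[B2] = OUT[B0] ∩ OUT[B1] = {}
Applying B2's transfer function to that IN value gives OUT[B2] (row B2 above).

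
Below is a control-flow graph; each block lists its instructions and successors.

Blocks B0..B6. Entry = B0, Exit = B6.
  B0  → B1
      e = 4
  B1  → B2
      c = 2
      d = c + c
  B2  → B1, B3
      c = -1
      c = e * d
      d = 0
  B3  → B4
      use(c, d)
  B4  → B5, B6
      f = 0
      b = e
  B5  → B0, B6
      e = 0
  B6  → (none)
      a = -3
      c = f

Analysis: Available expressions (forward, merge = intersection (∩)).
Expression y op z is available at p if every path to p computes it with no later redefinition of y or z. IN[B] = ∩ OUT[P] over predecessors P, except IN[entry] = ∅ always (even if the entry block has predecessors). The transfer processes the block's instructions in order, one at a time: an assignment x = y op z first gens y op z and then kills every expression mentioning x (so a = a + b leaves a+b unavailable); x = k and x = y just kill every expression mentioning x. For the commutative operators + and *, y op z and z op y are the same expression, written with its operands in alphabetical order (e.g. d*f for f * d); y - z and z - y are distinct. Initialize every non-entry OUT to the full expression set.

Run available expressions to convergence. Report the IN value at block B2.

Answer: {c+c}

Trace:
Fixpoint table:
  B0:   IN={}   OUT={}
  B1:   IN={}   OUT={c+c}
  B2:   IN={c+c}   OUT={}
  B3:   IN={}   OUT={}
  B4:   IN={}   OUT={}
  B5:   IN={}   OUT={}
  B6:   IN={}   OUT={}

Merge at B2: IN[B2] = OUT[B1] = {c+c}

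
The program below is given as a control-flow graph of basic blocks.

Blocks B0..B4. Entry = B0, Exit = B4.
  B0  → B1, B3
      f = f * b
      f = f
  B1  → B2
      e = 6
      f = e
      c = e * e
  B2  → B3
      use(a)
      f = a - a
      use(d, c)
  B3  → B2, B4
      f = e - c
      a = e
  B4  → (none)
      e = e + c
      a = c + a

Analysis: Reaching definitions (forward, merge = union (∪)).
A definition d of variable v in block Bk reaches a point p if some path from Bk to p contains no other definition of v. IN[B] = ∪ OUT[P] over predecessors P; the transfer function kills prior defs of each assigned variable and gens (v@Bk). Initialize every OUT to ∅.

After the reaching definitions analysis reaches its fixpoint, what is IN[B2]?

Answer: {a@B3, c@B1, e@B1, f@B1, f@B3}

Working:
Converged values:
  B0: | IN={} | OUT={f@B0}
  B1: | IN={f@B0} | OUT={c@B1, e@B1, f@B1}
  B2: | IN={a@B3, c@B1, e@B1, f@B1, f@B3} | OUT={a@B3, c@B1, e@B1, f@B2}
  B3: | IN={a@B3, c@B1, e@B1, f@B0, f@B2} | OUT={a@B3, c@B1, e@B1, f@B3}
  B4: | IN={a@B3, c@B1, e@B1, f@B3} | OUT={a@B4, c@B1, e@B4, f@B3}

Merge at B2: IN[B2] = OUT[B1] ⊔ OUT[B3] = {a@B3, c@B1, e@B1, f@B1, f@B3}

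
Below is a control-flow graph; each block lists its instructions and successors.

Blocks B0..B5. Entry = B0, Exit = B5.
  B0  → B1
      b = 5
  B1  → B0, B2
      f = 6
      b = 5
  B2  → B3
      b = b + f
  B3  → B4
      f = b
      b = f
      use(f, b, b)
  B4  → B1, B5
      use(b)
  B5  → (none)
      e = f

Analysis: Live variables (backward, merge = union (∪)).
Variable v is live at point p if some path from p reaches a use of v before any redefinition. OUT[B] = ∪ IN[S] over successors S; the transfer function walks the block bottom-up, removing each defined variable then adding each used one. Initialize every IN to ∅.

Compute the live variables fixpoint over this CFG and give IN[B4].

Fixpoint table:
  B0: | IN={} | OUT={}
  B1: | IN={} | OUT={b, f}
  B2: | IN={b, f} | OUT={b}
  B3: | IN={b} | OUT={b, f}
  B4: | IN={b, f} | OUT={f}
  B5: | IN={f} | OUT={}

Merge at B4: OUT[B4] = IN[B1] ⊔ IN[B5] = {f}
Applying B4's transfer function to that OUT value gives IN[B4] (row B4 above).

Answer: {b, f}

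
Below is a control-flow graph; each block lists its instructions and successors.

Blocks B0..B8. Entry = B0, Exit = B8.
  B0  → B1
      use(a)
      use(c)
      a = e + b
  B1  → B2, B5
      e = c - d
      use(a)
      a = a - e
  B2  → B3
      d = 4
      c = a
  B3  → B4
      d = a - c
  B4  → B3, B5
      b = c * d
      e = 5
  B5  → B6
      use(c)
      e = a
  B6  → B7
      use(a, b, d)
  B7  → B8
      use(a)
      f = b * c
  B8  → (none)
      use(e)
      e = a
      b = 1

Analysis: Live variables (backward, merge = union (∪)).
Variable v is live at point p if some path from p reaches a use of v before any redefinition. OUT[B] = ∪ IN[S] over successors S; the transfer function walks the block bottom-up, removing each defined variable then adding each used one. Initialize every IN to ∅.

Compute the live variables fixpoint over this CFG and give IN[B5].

Fixpoint table:
  B0:  IN={a, b, c, d, e}  OUT={a, b, c, d}
  B1:  IN={a, b, c, d}  OUT={a, b, c, d}
  B2:  IN={a}  OUT={a, c}
  B3:  IN={a, c}  OUT={a, c, d}
  B4:  IN={a, c, d}  OUT={a, b, c, d}
  B5:  IN={a, b, c, d}  OUT={a, b, c, d, e}
  B6:  IN={a, b, c, d, e}  OUT={a, b, c, e}
  B7:  IN={a, b, c, e}  OUT={a, e}
  B8:  IN={a, e}  OUT={}

Merge at B5: OUT[B5] = IN[B6] = {a, b, c, d, e}
Applying B5's transfer function to that OUT value gives IN[B5] (row B5 above).

Answer: {a, b, c, d}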